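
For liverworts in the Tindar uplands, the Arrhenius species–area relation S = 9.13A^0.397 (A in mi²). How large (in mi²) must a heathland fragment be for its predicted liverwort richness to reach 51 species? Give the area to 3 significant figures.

51 = 9.13 × A^0.397  ⇒  A^0.397 = 51/9.13 = 5.586
ln A = ln(5.586) / 0.397 = 1.7203 / 0.397 = 4.3331
A = e^4.3331 ≈ 76.18 mi²

76.2 mi²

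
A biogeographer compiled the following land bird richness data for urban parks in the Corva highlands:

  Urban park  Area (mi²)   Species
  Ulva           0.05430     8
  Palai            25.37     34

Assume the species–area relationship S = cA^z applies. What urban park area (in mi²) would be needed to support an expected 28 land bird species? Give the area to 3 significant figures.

11.1 mi²

z = ln(34/8) / ln(25.37/0.0543) = 1.4469 / 6.1468 = 0.2354
c = 8 / 0.0543^0.2354 = 8 / 0.5037 = 15.88
A = (28/15.88)^(1/0.2354) ⇒ ln A = ln(1.763)/0.2354 = 2.4088
A = e^2.4088 ≈ 11.12 mi²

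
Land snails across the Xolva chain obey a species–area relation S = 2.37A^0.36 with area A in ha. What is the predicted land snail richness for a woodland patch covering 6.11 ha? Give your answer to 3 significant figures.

4.55

S = 2.37 × 6.11^0.36
ln S = ln 2.37 + 0.36 × ln 6.11 = 0.8629 + 0.36 × 1.8099 = 1.5145
S = e^1.5145 ≈ 4.547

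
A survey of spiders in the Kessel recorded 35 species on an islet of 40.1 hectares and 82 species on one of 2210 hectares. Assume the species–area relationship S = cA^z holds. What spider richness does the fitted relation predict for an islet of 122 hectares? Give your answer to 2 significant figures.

z = ln(82/35) / ln(2210/40.1) = 0.8514 / 4.0094 = 0.2123
c = 35 / 40.1^0.2123 = 35 / 2.19 = 15.98
S₃ = 15.98 × 122^0.2123 = 15.98 × 2.774 ≈ 44.33

44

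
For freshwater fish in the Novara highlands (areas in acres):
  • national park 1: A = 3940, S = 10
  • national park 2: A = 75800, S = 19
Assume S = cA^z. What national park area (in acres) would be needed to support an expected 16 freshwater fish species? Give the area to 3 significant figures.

z = ln(19/10) / ln(75800/3940) = 0.6419 / 2.9569 = 0.2171
c = 10 / 3940^0.2171 = 10 / 6.032 = 1.658
A = (16/1.658)^(1/0.2171) ⇒ ln A = ln(9.651)/0.2171 = 10.4442
A = e^10.4442 ≈ 34343 acres

34300 acres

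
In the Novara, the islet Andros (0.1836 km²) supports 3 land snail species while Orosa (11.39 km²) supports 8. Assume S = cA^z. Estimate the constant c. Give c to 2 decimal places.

4.49

z = ln(S₂/S₁) / ln(A₂/A₁) = ln(8/3) / ln(11.39/0.1836) = 0.9808 / 4.1277 = 0.2376
c = S₁ / A₁^z = 3 / 0.1836^0.2376 = 3 / 0.6685 = 4.488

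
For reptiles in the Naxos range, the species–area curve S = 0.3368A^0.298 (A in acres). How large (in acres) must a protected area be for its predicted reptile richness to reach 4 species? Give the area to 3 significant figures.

4040 acres

4 = 0.3368 × A^0.298  ⇒  A^0.298 = 4/0.3368 = 11.88
ln A = ln(11.88) / 0.298 = 2.4746 / 0.298 = 8.3039
A = e^8.3039 ≈ 4040 acres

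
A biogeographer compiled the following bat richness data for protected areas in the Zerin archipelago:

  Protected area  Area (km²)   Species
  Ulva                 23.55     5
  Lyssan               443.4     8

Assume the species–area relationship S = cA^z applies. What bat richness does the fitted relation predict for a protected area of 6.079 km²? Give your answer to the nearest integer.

z = ln(8/5) / ln(443.4/23.55) = 0.4700 / 2.9353 = 0.1601
c = 5 / 23.55^0.1601 = 5 / 1.658 = 3.015
S₃ = 3.015 × 6.079^0.1601 = 3.015 × 1.335 ≈ 4.025

4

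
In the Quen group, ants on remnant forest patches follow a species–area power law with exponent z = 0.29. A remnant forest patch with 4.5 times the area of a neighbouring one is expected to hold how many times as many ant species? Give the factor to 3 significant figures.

S₂/S₁ = (A₂/A₁)^z = 4.5^0.29
ln(S₂/S₁) = 0.29 × ln 4.5 = 0.29 × 1.5041 = 0.4362
S₂/S₁ = e^0.4362 ≈ 1.547

1.55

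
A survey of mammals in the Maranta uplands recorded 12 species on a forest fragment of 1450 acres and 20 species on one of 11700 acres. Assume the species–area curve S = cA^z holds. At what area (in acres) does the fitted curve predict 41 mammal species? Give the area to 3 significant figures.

220000 acres

z = ln(20/12) / ln(11700/1450) = 0.5108 / 2.0880 = 0.2446
c = 12 / 1450^0.2446 = 12 / 5.935 = 2.022
A = (41/2.022)^(1/0.2446) ⇒ ln A = ln(20.28)/0.2446 = 12.3016
A = e^12.3016 ≈ 220037 acres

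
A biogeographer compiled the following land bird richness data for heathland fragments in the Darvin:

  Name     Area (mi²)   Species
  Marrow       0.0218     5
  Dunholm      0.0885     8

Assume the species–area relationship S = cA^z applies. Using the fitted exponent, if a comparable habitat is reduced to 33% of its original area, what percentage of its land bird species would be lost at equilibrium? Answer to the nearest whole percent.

z = ln(8/5) / ln(0.0885/0.0218) = 0.4700 / 1.4011 = 0.3355
S_new/S_old = (A_new/A_old)^z = 0.33^0.3355 = exp(0.3355 × -1.1087) = 0.6894
Fraction lost = 1 − 0.6894 = 0.3106

31%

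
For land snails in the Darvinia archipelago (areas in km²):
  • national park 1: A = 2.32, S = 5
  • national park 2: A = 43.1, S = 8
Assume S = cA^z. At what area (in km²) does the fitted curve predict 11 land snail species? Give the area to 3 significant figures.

312 km²

z = ln(8/5) / ln(43.1/2.32) = 0.4700 / 2.9220 = 0.1609
c = 5 / 2.32^0.1609 = 5 / 1.145 = 4.367
A = (11/4.367)^(1/0.1609) ⇒ ln A = ln(2.519)/0.1609 = 5.7433
A = e^5.7433 ≈ 312.1 km²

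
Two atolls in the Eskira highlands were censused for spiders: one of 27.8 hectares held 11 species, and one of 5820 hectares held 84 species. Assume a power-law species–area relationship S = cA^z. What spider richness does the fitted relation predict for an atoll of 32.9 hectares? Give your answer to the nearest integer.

z = ln(84/11) / ln(5820/27.8) = 2.0329 / 5.3440 = 0.3804
c = 11 / 27.8^0.3804 = 11 / 3.543 = 3.105
S₃ = 3.105 × 32.9^0.3804 = 3.105 × 3.777 ≈ 11.73

12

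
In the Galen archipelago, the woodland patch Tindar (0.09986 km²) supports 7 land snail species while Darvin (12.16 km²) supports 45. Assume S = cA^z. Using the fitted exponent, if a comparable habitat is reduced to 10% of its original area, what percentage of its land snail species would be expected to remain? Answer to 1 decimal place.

z = ln(45/7) / ln(12.16/0.09986) = 1.8608 / 4.8021 = 0.3875
S_new/S_old = (A_new/A_old)^z = 0.1^0.3875 = exp(0.3875 × -2.3026) = 0.4097

41.0%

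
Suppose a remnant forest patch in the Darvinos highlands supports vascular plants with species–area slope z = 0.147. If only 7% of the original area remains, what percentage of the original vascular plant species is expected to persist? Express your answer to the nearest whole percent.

S_new/S_old = (A_new/A_old)^z = 0.07^0.147
= exp(0.147 × ln 0.07) = exp(0.147 × -2.6593) = exp(-0.3909) ≈ 0.6764

68%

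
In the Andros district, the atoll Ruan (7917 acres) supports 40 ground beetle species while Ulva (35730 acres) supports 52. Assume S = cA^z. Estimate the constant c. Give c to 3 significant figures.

z = ln(S₂/S₁) / ln(A₂/A₁) = ln(52/40) / ln(35730/7917) = 0.2624 / 1.5070 = 0.1741
c = S₁ / A₁^z = 40 / 7917^0.1741 = 40 / 4.772 = 8.382

8.38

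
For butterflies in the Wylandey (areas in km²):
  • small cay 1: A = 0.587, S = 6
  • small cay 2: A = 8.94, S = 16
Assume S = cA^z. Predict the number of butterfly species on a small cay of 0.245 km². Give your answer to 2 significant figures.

4.4

z = ln(16/6) / ln(8.94/0.587) = 0.9808 / 2.7233 = 0.3602
c = 6 / 0.587^0.3602 = 6 / 0.8254 = 7.269
S₃ = 7.269 × 0.245^0.3602 = 7.269 × 0.6026 ≈ 4.38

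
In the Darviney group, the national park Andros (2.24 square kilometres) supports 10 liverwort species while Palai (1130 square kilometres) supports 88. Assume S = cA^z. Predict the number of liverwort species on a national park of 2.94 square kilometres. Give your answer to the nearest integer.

z = ln(88/10) / ln(1130/2.24) = 2.1748 / 6.2235 = 0.3494
c = 10 / 2.24^0.3494 = 10 / 1.326 = 7.544
S₃ = 7.544 × 2.94^0.3494 = 7.544 × 1.458 ≈ 11

11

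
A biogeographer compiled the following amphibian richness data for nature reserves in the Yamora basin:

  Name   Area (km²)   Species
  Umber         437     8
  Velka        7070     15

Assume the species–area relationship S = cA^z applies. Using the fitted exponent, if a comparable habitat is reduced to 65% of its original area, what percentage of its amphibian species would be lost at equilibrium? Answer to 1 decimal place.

z = ln(15/8) / ln(7070/437) = 0.6286 / 2.7837 = 0.2258
S_new/S_old = (A_new/A_old)^z = 0.65^0.2258 = exp(0.2258 × -0.4308) = 0.9073
Fraction lost = 1 − 0.9073 = 0.0927

9.3%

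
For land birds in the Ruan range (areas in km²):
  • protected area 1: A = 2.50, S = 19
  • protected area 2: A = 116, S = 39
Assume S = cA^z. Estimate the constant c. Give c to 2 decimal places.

z = ln(S₂/S₁) / ln(A₂/A₁) = ln(39/19) / ln(116/2.5) = 0.7191 / 3.8373 = 0.1874
c = S₁ / A₁^z = 19 / 2.5^0.1874 = 19 / 1.187 = 16

16.00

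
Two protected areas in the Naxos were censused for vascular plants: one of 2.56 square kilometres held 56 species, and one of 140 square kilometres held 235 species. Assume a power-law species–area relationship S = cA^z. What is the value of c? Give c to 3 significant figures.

z = ln(S₂/S₁) / ln(A₂/A₁) = ln(235/56) / ln(140/2.56) = 1.4342 / 4.0016 = 0.3584
c = S₁ / A₁^z = 56 / 2.56^0.3584 = 56 / 1.401 = 39.98

40.0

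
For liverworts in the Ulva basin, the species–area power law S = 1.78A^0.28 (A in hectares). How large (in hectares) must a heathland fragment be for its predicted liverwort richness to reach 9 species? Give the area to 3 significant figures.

326 hectares

9 = 1.78 × A^0.28  ⇒  A^0.28 = 9/1.78 = 5.056
ln A = ln(5.056) / 0.28 = 1.6206 / 0.28 = 5.7879
A = e^5.7879 ≈ 326.3 hectares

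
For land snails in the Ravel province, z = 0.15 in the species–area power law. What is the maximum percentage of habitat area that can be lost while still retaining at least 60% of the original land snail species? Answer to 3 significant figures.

Need (A_new/A_old)^0.15 = 0.6, so A_new/A_old = 0.6^(1/0.15) = 0.6^6.667
ln(A_new/A_old) = ln 0.6 / 0.15 = -0.5108 / 0.15 = -3.4055
A_new/A_old = e^-3.4055 ≈ 0.03319
Fraction that can be lost = 1 − 0.03319 = 0.9668

96.7%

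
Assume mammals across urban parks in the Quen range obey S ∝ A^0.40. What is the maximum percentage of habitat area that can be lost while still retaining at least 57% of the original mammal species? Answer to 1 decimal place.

Need (A_new/A_old)^0.4 = 0.57, so A_new/A_old = 0.57^(1/0.4) = 0.57^2.5
ln(A_new/A_old) = ln 0.57 / 0.4 = -0.5621 / 0.4 = -1.4053
A_new/A_old = e^-1.4053 ≈ 0.2453
Fraction that can be lost = 1 − 0.2453 = 0.7547

75.5%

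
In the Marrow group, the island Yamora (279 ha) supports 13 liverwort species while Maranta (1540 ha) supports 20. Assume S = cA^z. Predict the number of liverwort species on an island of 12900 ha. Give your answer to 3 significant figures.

z = ln(20/13) / ln(1540/279) = 0.4308 / 1.7083 = 0.2522
c = 13 / 279^0.2522 = 13 / 4.137 = 3.142
S₃ = 3.142 × 12900^0.2522 = 3.142 × 10.88 ≈ 34.18

34.2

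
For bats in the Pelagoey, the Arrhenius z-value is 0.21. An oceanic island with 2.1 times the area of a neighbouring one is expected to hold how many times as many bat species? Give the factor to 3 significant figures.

S₂/S₁ = (A₂/A₁)^z = 2.1^0.21
ln(S₂/S₁) = 0.21 × ln 2.1 = 0.21 × 0.7419 = 0.1558
S₂/S₁ = e^0.1558 ≈ 1.169

1.17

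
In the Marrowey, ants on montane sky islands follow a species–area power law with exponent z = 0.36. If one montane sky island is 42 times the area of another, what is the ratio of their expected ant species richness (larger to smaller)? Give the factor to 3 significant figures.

3.84

S₂/S₁ = (A₂/A₁)^z = 42^0.36
ln(S₂/S₁) = 0.36 × ln 42 = 0.36 × 3.7377 = 1.3456
S₂/S₁ = e^1.3456 ≈ 3.84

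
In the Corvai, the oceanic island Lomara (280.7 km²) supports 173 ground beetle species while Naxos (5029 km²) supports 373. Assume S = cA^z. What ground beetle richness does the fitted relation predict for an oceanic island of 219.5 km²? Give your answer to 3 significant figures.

162

z = ln(373/173) / ln(5029/280.7) = 0.7683 / 2.8857 = 0.2662
c = 173 / 280.7^0.2662 = 173 / 4.486 = 38.57
S₃ = 38.57 × 219.5^0.2662 = 38.57 × 4.201 ≈ 162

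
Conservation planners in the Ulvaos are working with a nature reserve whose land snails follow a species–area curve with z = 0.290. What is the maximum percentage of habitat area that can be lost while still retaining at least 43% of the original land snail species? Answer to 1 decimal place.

94.6%

Need (A_new/A_old)^0.29 = 0.43, so A_new/A_old = 0.43^(1/0.29) = 0.43^3.448
ln(A_new/A_old) = ln 0.43 / 0.29 = -0.8440 / 0.29 = -2.9102
A_new/A_old = e^-2.9102 ≈ 0.05446
Fraction that can be lost = 1 − 0.05446 = 0.9455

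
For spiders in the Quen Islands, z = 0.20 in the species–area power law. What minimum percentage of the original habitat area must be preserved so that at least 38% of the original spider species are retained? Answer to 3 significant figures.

Need (A_new/A_old)^0.2 = 0.38, so A_new/A_old = 0.38^(1/0.2) = 0.38^5
ln(A_new/A_old) = ln 0.38 / 0.2 = -0.9676 / 0.2 = -4.8379
A_new/A_old = e^-4.8379 ≈ 0.007924

0.792%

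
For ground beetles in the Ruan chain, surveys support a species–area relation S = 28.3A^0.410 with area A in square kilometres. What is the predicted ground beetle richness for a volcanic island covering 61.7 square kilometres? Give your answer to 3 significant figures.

153

S = 28.3 × 61.7^0.41
ln S = ln 28.3 + 0.41 × ln 61.7 = 3.3429 + 0.41 × 4.1223 = 5.0330
S = e^5.0330 ≈ 153.4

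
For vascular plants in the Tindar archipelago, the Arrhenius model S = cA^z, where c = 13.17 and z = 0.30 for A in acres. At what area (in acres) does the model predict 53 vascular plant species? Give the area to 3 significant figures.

53 = 13.17 × A^0.3  ⇒  A^0.3 = 53/13.17 = 4.024
ln A = ln(4.024) / 0.3 = 1.3924 / 0.3 = 4.6412
A = e^4.6412 ≈ 103.7 acres

104 acres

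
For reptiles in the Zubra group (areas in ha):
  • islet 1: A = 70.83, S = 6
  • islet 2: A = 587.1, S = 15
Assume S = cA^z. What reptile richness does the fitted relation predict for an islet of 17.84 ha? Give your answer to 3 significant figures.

3.30

z = ln(15/6) / ln(587.1/70.83) = 0.9163 / 2.1149 = 0.4333
c = 6 / 70.83^0.4333 = 6 / 6.333 = 0.9474
S₃ = 0.9474 × 17.84^0.4333 = 0.9474 × 3.485 ≈ 3.301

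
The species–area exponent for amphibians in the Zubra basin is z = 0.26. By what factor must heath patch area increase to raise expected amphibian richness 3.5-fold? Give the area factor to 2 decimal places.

(A₂/A₁)^0.26 = 3.5, so A₂/A₁ = 3.5^(1/0.26) = 3.5^3.846
ln(A₂/A₁) = ln 3.5 / 0.26 = 1.2528 / 0.26 = 4.8183
A₂/A₁ = e^4.8183 ≈ 123.8

123.76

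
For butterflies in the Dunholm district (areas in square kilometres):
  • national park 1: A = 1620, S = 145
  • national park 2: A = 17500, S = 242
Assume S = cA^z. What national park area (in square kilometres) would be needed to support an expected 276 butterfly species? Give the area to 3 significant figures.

z = ln(242/145) / ln(17500/1620) = 0.5122 / 2.3798 = 0.2152
c = 145 / 1620^0.2152 = 145 / 4.907 = 29.55
A = (276/29.55)^(1/0.2152) ⇒ ln A = ln(9.34)/0.2152 = 10.3808
A = e^10.3808 ≈ 32233 square kilometres

32200 square kilometres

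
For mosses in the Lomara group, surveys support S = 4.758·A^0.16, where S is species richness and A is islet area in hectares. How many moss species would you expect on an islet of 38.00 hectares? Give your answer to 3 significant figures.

S = 4.758 × 38^0.16 = 4.758 × 1.79 ≈ 8.515

8.52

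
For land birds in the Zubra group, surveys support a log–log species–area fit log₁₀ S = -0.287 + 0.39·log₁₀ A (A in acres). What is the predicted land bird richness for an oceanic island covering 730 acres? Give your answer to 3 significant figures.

S = 0.5164 × 730^0.39
ln S = ln 0.5164 + 0.39 × ln 730 = -0.6608 + 0.39 × 6.5930 = 1.9104
S = e^1.9104 ≈ 6.756

6.76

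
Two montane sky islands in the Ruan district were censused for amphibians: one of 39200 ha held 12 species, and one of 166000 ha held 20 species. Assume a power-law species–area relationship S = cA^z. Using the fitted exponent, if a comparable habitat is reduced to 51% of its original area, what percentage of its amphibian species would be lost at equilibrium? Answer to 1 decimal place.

21.2%

z = ln(20/12) / ln(166000/39200) = 0.5108 / 1.4433 = 0.3539
S_new/S_old = (A_new/A_old)^z = 0.51^0.3539 = exp(0.3539 × -0.6733) = 0.788
Fraction lost = 1 − 0.788 = 0.212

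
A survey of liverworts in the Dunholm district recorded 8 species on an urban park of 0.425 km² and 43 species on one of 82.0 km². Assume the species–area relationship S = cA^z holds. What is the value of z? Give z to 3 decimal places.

0.320

Taking logs: ln S = ln c + z ln A, so z = (ln S₂ − ln S₁)/(ln A₂ − ln A₁).
z = ln(43/8) / ln(82/0.425) = ln(5.375) / ln(192.9) = 1.6818 / 5.2624 = 0.3196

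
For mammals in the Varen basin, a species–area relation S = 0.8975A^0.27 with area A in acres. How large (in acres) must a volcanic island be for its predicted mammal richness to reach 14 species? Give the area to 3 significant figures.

14 = 0.8975 × A^0.27  ⇒  A^0.27 = 14/0.8975 = 15.6
ln A = ln(15.6) / 0.27 = 2.7472 / 0.27 = 10.1748
A = e^10.1748 ≈ 26234 acres

26200 acres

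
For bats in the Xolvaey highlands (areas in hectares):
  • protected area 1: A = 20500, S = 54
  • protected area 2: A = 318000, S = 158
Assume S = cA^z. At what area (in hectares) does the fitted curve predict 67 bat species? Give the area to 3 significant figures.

35600 hectares

z = ln(158/54) / ln(318000/20500) = 1.0736 / 2.7416 = 0.3916
c = 54 / 20500^0.3916 = 54 / 48.81 = 1.106
A = (67/1.106)^(1/0.3916) ⇒ ln A = ln(60.55)/0.3916 = 10.4790
A = e^10.4790 ≈ 35562 hectares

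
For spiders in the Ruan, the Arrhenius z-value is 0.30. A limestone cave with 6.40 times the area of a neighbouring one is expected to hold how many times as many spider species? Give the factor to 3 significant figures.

1.75

S₂/S₁ = (A₂/A₁)^z = 6.4^0.3
ln(S₂/S₁) = 0.3 × ln 6.4 = 0.3 × 1.8563 = 0.5569
S₂/S₁ = e^0.5569 ≈ 1.745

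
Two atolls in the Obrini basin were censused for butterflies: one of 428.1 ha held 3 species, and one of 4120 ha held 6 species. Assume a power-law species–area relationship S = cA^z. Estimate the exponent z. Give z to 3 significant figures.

Taking logs: ln S = ln c + z ln A, so z = (ln S₂ − ln S₁)/(ln A₂ − ln A₁).
z = ln(6/3) / ln(4120/428.1) = ln(2) / ln(9.624) = 0.6931 / 2.2643 = 0.3061

0.306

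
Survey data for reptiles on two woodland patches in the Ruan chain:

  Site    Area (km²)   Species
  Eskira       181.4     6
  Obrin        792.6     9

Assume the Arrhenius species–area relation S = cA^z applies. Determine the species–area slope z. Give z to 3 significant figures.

Taking logs: ln S = ln c + z ln A, so z = (ln S₂ − ln S₁)/(ln A₂ − ln A₁).
z = ln(9/6) / ln(792.6/181.4) = ln(1.5) / ln(4.369) = 0.4055 / 1.4746 = 0.2750

0.275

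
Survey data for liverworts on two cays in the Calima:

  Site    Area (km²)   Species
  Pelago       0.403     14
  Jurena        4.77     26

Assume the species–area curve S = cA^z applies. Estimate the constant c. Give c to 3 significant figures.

17.6

z = ln(S₂/S₁) / ln(A₂/A₁) = ln(26/14) / ln(4.77/0.403) = 0.6190 / 2.4712 = 0.2505
c = S₁ / A₁^z = 14 / 0.403^0.2505 = 14 / 0.7964 = 17.58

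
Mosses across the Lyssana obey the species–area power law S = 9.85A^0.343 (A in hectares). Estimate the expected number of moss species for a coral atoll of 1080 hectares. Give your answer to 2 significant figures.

S = 9.85 × 1080^0.343
ln S = ln 9.85 + 0.343 × ln 1080 = 2.2875 + 0.343 × 6.9847 = 4.6832
S = e^4.6832 ≈ 108.1

110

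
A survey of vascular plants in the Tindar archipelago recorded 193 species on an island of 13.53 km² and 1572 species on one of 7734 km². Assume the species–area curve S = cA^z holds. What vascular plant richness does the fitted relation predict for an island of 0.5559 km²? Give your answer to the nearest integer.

z = ln(1572/193) / ln(7734/13.53) = 2.0974 / 6.3485 = 0.3304
c = 193 / 13.53^0.3304 = 193 / 2.365 = 81.62
S₃ = 81.62 × 0.5559^0.3304 = 81.62 × 0.8237 ≈ 67.23

67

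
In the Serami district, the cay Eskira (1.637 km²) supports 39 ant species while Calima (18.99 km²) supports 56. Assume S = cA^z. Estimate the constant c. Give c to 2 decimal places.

36.26

z = ln(S₂/S₁) / ln(A₂/A₁) = ln(56/39) / ln(18.99/1.637) = 0.3618 / 2.4510 = 0.1476
c = S₁ / A₁^z = 39 / 1.637^0.1476 = 39 / 1.075 = 36.26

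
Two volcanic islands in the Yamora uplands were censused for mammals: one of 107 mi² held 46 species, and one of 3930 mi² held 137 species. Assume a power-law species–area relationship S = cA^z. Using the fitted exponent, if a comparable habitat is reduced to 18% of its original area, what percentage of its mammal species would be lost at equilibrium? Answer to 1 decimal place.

z = ln(137/46) / ln(3930/107) = 1.0913 / 3.6036 = 0.3028
S_new/S_old = (A_new/A_old)^z = 0.18^0.3028 = exp(0.3028 × -1.7148) = 0.5949
Fraction lost = 1 − 0.5949 = 0.4051

40.5%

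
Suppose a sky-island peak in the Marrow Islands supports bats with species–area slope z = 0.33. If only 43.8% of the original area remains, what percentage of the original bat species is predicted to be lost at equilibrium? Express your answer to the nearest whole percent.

24%

S_new/S_old = (A_new/A_old)^z = 0.438^0.33
= exp(0.33 × ln 0.438) = exp(0.33 × -0.8255) = exp(-0.2724) ≈ 0.7615
Fraction lost = 1 − 0.7615 = 0.2385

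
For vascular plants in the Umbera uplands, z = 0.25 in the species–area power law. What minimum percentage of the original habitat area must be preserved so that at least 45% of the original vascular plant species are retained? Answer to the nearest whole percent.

4%

Need (A_new/A_old)^0.25 = 0.45, so A_new/A_old = 0.45^(1/0.25) = 0.45^4
ln(A_new/A_old) = ln 0.45 / 0.25 = -0.7985 / 0.25 = -3.1940
A_new/A_old = e^-3.1940 ≈ 0.04101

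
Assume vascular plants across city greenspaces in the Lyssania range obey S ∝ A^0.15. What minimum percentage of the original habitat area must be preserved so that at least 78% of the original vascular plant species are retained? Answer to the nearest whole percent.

Need (A_new/A_old)^0.15 = 0.78, so A_new/A_old = 0.78^(1/0.15) = 0.78^6.667
ln(A_new/A_old) = ln 0.78 / 0.15 = -0.2485 / 0.15 = -1.6564
A_new/A_old = e^-1.6564 ≈ 0.1908

19%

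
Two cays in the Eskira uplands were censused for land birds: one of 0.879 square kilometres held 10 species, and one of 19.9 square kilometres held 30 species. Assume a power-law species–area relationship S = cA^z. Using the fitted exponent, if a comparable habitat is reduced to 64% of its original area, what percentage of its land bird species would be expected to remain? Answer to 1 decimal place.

85.5%

z = ln(30/10) / ln(19.9/0.879) = 1.0986 / 3.1197 = 0.3522
S_new/S_old = (A_new/A_old)^z = 0.64^0.3522 = exp(0.3522 × -0.4463) = 0.8546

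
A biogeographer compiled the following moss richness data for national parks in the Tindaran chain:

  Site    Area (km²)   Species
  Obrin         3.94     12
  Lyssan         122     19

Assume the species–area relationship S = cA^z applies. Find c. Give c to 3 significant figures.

z = ln(S₂/S₁) / ln(A₂/A₁) = ln(19/12) / ln(122/3.94) = 0.4595 / 3.4328 = 0.1339
c = S₁ / A₁^z = 12 / 3.94^0.1339 = 12 / 1.201 = 9.988

9.99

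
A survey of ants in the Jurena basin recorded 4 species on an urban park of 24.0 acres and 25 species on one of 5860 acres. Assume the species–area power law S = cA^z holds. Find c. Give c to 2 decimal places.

z = ln(S₂/S₁) / ln(A₂/A₁) = ln(25/4) / ln(5860/24) = 1.8326 / 5.4979 = 0.3333
c = S₁ / A₁^z = 4 / 24^0.3333 = 4 / 2.884 = 1.387

1.39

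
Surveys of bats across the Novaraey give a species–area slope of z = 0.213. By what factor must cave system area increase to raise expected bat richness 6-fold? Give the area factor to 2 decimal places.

4500.83

(A₂/A₁)^0.213 = 6, so A₂/A₁ = 6^(1/0.213) = 6^4.695
ln(A₂/A₁) = ln 6 / 0.213 = 1.7918 / 0.213 = 8.4120
A₂/A₁ = e^8.4120 ≈ 4501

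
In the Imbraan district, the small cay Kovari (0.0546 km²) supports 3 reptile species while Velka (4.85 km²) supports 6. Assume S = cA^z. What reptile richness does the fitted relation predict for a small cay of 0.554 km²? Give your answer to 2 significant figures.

4.3

z = ln(6/3) / ln(4.85/0.0546) = 0.6931 / 4.4867 = 0.1545
c = 3 / 0.0546^0.1545 = 3 / 0.6381 = 4.701
S₃ = 4.701 × 0.554^0.1545 = 4.701 × 0.9128 ≈ 4.291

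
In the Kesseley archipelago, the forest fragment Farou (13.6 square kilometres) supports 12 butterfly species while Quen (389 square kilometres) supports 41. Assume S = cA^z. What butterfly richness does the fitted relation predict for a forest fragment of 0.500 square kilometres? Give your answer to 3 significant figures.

z = ln(41/12) / ln(389/13.6) = 1.2287 / 3.3535 = 0.3664
c = 12 / 13.6^0.3664 = 12 / 2.602 = 4.612
S₃ = 4.612 × 0.5^0.3664 = 4.612 × 0.7757 ≈ 3.578

3.58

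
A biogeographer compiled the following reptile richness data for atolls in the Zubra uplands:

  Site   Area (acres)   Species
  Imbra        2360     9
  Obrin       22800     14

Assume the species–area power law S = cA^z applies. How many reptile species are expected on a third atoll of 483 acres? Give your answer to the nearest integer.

7

z = ln(14/9) / ln(22800/2360) = 0.4418 / 2.2681 = 0.1948
c = 9 / 2360^0.1948 = 9 / 4.54 = 1.982
S₃ = 1.982 × 483^0.1948 = 1.982 × 3.333 ≈ 6.607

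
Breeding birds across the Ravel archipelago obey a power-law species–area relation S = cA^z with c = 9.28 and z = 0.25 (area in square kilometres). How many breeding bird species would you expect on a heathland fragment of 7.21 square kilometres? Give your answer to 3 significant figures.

15.2

S = 9.28 × 7.21^0.25 = 9.28 × 1.639 ≈ 15.21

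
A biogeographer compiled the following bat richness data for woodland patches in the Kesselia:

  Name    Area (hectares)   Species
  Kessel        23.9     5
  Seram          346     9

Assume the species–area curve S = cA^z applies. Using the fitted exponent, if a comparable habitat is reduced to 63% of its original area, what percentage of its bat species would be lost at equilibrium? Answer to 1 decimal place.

9.7%

z = ln(9/5) / ln(346/23.9) = 0.5878 / 2.6726 = 0.2199
S_new/S_old = (A_new/A_old)^z = 0.63^0.2199 = exp(0.2199 × -0.4620) = 0.9034
Fraction lost = 1 − 0.9034 = 0.09662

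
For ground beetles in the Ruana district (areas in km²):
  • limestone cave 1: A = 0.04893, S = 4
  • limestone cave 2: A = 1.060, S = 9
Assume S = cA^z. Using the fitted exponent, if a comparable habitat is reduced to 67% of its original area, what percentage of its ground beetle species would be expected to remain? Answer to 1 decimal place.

90.0%

z = ln(9/4) / ln(1.06/0.04893) = 0.8109 / 3.0756 = 0.2637
S_new/S_old = (A_new/A_old)^z = 0.67^0.2637 = exp(0.2637 × -0.4005) = 0.8998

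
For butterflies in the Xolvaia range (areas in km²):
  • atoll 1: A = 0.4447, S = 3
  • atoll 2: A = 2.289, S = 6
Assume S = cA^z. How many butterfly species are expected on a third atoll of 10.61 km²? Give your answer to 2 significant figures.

z = ln(6/3) / ln(2.289/0.4447) = 0.6931 / 1.6385 = 0.4230
c = 3 / 0.4447^0.4230 = 3 / 0.7098 = 4.227
S₃ = 4.227 × 10.61^0.4230 = 4.227 × 2.716 ≈ 11.48

11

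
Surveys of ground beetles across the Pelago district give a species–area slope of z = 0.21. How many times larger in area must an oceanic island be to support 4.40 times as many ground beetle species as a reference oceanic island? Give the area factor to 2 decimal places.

(A₂/A₁)^0.21 = 4.4, so A₂/A₁ = 4.4^(1/0.21) = 4.4^4.762
ln(A₂/A₁) = ln 4.4 / 0.21 = 1.4816 / 0.21 = 7.0553
A₂/A₁ = e^7.0553 ≈ 1159

1158.94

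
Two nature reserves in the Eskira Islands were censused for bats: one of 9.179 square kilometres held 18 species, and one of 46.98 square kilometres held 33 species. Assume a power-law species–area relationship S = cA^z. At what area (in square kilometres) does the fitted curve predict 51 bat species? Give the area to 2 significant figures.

150 square kilometres

z = ln(33/18) / ln(46.98/9.179) = 0.6061 / 1.6328 = 0.3712
c = 18 / 9.179^0.3712 = 18 / 2.277 = 7.904
A = (51/7.904)^(1/0.3712) ⇒ ln A = ln(6.452)/0.3712 = 5.0224
A = e^5.0224 ≈ 151.8 square kilometres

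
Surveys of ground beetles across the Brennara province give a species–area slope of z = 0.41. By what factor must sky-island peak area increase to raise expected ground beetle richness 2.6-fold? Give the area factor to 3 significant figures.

10.3

(A₂/A₁)^0.41 = 2.6, so A₂/A₁ = 2.6^(1/0.41) = 2.6^2.439
ln(A₂/A₁) = ln 2.6 / 0.41 = 0.9555 / 0.41 = 2.3305
A₂/A₁ = e^2.3305 ≈ 10.28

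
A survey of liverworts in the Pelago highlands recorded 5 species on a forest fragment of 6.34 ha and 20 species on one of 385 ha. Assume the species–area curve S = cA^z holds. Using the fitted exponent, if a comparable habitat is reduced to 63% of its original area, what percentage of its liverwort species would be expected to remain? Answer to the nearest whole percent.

86%

z = ln(20/5) / ln(385/6.34) = 1.3863 / 4.1064 = 0.3376
S_new/S_old = (A_new/A_old)^z = 0.63^0.3376 = exp(0.3376 × -0.4620) = 0.8556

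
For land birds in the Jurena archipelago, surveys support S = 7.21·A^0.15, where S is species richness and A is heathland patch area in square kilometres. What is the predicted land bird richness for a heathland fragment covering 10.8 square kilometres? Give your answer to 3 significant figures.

S = 7.21 × 10.8^0.15
ln S = ln 7.21 + 0.15 × ln 10.8 = 1.9755 + 0.15 × 2.3795 = 2.3324
S = e^2.3324 ≈ 10.3

10.3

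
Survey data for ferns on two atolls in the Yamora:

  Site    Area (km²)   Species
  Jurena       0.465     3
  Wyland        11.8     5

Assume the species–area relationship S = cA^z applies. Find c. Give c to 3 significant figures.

z = ln(S₂/S₁) / ln(A₂/A₁) = ln(5/3) / ln(11.8/0.465) = 0.5108 / 3.2338 = 0.1580
c = S₁ / A₁^z = 3 / 0.465^0.1580 = 3 / 0.8861 = 3.386

3.39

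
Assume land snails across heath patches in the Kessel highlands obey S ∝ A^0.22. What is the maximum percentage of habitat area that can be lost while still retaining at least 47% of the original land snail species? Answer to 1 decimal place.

Need (A_new/A_old)^0.22 = 0.47, so A_new/A_old = 0.47^(1/0.22) = 0.47^4.545
ln(A_new/A_old) = ln 0.47 / 0.22 = -0.7550 / 0.22 = -3.4319
A_new/A_old = e^-3.4319 ≈ 0.03232
Fraction that can be lost = 1 − 0.03232 = 0.9677

96.8%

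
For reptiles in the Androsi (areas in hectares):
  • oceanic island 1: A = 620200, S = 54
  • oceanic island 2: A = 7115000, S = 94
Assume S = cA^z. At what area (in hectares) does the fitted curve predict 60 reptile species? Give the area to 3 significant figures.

986000 hectares

z = ln(94/54) / ln(7115000/620200) = 0.5543 / 2.4399 = 0.2272
c = 54 / 620200^0.2272 = 54 / 20.7 = 2.609
A = (60/2.609)^(1/0.2272) ⇒ ln A = ln(23)/0.2272 = 13.8016
A = e^13.8016 ≈ 986151 hectares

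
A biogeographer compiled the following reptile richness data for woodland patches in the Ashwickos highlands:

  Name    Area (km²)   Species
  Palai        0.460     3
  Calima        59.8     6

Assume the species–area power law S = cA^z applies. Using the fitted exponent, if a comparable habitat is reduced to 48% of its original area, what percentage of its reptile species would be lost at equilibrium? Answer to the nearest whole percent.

10%

z = ln(6/3) / ln(59.8/0.46) = 0.6931 / 4.8675 = 0.1424
S_new/S_old = (A_new/A_old)^z = 0.48^0.1424 = exp(0.1424 × -0.7340) = 0.9008
Fraction lost = 1 − 0.9008 = 0.09924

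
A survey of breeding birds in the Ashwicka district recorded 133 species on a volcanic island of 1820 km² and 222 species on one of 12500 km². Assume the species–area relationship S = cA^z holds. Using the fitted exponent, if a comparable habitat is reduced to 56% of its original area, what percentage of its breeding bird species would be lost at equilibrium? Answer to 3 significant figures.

z = ln(222/133) / ln(12500/1820) = 0.5123 / 1.9269 = 0.2659
S_new/S_old = (A_new/A_old)^z = 0.56^0.2659 = exp(0.2659 × -0.5798) = 0.8571
Fraction lost = 1 − 0.8571 = 0.1429

14.3%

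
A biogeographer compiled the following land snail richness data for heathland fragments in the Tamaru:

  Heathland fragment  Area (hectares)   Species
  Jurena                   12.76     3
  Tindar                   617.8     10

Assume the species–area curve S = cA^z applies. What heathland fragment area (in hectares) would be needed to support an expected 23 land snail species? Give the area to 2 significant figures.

9000 hectares

z = ln(10/3) / ln(617.8/12.76) = 1.2040 / 3.8798 = 0.3103
c = 3 / 12.76^0.3103 = 3 / 2.204 = 1.361
A = (23/1.361)^(1/0.3103) ⇒ ln A = ln(16.9)/0.3103 = 9.1102
A = e^9.1102 ≈ 9048 hectares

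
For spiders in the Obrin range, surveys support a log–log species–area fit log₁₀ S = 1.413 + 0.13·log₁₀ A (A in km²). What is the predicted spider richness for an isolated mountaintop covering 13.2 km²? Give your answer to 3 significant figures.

36.2

S = 25.88 × 13.2^0.13 = 25.88 × 1.399 ≈ 36.2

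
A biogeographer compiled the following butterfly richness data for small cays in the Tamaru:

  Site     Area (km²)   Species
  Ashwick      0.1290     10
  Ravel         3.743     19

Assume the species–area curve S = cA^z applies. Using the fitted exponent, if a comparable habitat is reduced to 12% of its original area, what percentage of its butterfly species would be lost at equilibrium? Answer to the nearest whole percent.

z = ln(19/10) / ln(3.743/0.129) = 0.6419 / 3.3678 = 0.1906
S_new/S_old = (A_new/A_old)^z = 0.12^0.1906 = exp(0.1906 × -2.1203) = 0.6676
Fraction lost = 1 − 0.6676 = 0.3324

33%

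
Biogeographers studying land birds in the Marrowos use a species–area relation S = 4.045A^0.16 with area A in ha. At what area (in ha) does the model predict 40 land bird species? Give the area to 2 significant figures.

40 = 4.045 × A^0.16  ⇒  A^0.16 = 40/4.045 = 9.889
ln A = ln(9.889) / 0.16 = 2.2914 / 0.16 = 14.3212
A = e^14.3212 ≈ 1658189 ha

1700000 ha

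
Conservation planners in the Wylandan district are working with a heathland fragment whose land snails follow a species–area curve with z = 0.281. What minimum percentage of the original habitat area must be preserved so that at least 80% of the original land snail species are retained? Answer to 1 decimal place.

Need (A_new/A_old)^0.281 = 0.8, so A_new/A_old = 0.8^(1/0.281) = 0.8^3.559
ln(A_new/A_old) = ln 0.8 / 0.281 = -0.2231 / 0.281 = -0.7941
A_new/A_old = e^-0.7941 ≈ 0.452

45.2%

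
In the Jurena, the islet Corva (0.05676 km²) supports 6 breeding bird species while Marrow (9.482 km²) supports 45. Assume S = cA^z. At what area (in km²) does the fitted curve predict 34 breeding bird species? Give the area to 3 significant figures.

z = ln(45/6) / ln(9.482/0.05676) = 2.0149 / 5.1183 = 0.3937
c = 6 / 0.05676^0.3937 = 6 / 0.3232 = 18.56
A = (34/18.56)^(1/0.3937) ⇒ ln A = ln(1.832)/0.3937 = 1.5374
A = e^1.5374 ≈ 4.652 km²

4.65 km²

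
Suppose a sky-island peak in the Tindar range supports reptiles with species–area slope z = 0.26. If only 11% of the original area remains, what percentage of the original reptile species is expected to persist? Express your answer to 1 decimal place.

S_new/S_old = (A_new/A_old)^z = 0.11^0.26
= exp(0.26 × ln 0.11) = exp(0.26 × -2.2073) = exp(-0.5739) ≈ 0.5633

56.3%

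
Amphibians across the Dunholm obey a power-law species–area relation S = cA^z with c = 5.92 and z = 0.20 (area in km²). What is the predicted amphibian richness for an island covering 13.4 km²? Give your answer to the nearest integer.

10 species

S = 5.92 × 13.4^0.2
ln S = ln 5.92 + 0.2 × ln 13.4 = 1.7783 + 0.2 × 2.5953 = 2.2974
S = e^2.2974 ≈ 9.948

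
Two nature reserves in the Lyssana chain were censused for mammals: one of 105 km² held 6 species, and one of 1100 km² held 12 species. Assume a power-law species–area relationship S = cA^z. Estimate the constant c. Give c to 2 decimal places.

1.52

z = ln(S₂/S₁) / ln(A₂/A₁) = ln(12/6) / ln(1100/105) = 0.6931 / 2.3491 = 0.2951
c = S₁ / A₁^z = 6 / 105^0.2951 = 6 / 3.948 = 1.52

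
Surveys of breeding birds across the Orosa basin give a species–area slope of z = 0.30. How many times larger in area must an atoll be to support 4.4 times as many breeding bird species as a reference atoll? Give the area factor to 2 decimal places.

139.59

(A₂/A₁)^0.3 = 4.4, so A₂/A₁ = 4.4^(1/0.3) = 4.4^3.333
ln(A₂/A₁) = ln 4.4 / 0.3 = 1.4816 / 0.3 = 4.9387
A₂/A₁ = e^4.9387 ≈ 139.6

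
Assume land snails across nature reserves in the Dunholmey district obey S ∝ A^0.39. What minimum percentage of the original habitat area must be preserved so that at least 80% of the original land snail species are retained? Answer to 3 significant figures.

Need (A_new/A_old)^0.39 = 0.8, so A_new/A_old = 0.8^(1/0.39) = 0.8^2.564
ln(A_new/A_old) = ln 0.8 / 0.39 = -0.2231 / 0.39 = -0.5722
A_new/A_old = e^-0.5722 ≈ 0.5643

56.4%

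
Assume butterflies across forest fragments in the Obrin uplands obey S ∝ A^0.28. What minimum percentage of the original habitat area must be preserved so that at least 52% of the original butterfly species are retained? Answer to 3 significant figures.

Need (A_new/A_old)^0.28 = 0.52, so A_new/A_old = 0.52^(1/0.28) = 0.52^3.571
ln(A_new/A_old) = ln 0.52 / 0.28 = -0.6539 / 0.28 = -2.3355
A_new/A_old = e^-2.3355 ≈ 0.09677

9.68%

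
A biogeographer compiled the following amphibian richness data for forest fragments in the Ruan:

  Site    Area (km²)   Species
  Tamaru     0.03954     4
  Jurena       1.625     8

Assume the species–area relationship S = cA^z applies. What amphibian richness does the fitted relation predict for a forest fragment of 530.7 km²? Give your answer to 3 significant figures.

23.6

z = ln(8/4) / ln(1.625/0.03954) = 0.6931 / 3.7160 = 0.1865
c = 4 / 0.03954^0.1865 = 4 / 0.5474 = 7.307
S₃ = 7.307 × 530.7^0.1865 = 7.307 × 3.223 ≈ 23.55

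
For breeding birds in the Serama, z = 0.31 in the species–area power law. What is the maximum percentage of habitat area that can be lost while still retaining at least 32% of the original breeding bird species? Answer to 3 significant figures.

Need (A_new/A_old)^0.31 = 0.32, so A_new/A_old = 0.32^(1/0.31) = 0.32^3.226
ln(A_new/A_old) = ln 0.32 / 0.31 = -1.1394 / 0.31 = -3.6756
A_new/A_old = e^-3.6756 ≈ 0.02533
Fraction that can be lost = 1 − 0.02533 = 0.9747

97.5%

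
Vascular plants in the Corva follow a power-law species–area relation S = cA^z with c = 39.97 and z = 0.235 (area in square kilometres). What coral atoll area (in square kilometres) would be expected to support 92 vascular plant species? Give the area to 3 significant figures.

92 = 39.97 × A^0.235  ⇒  A^0.235 = 92/39.97 = 2.302
ln A = ln(2.302) / 0.235 = 0.8337 / 0.235 = 3.5475
A = e^3.5475 ≈ 34.73 square kilometres

34.7 square kilometres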